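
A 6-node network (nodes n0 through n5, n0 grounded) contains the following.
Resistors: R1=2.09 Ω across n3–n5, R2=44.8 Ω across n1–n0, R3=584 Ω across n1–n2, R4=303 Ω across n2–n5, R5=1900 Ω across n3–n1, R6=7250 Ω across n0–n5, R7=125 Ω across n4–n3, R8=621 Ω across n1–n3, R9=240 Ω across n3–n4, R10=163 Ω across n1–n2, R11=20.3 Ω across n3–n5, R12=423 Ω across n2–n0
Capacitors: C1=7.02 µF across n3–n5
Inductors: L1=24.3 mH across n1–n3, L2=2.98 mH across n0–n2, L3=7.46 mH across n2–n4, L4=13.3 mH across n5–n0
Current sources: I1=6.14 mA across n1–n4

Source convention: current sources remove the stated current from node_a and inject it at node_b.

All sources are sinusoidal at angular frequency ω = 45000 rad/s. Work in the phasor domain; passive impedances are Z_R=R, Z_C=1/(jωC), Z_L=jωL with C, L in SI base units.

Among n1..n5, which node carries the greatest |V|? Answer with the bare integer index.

4

MNA unknowns: 5 node voltages V₁..V_5
R1: Y=0.4785+0.000j on G[3,5]
C1: Y=0.000+0.3159j on G[3,5]
R2: Y=0.02232+0.000j on G[1,0]
L1: Y=0.000-0.0009145j on G[1,3]
R3: Y=0.001712+0.000j on G[1,2]
L2: Y=0.000-0.007457j on G[0,2]
R4: Y=0.003300+0.000j on G[2,5]
R5: Y=0.0005263+0.000j on G[3,1]
R6: Y=0.0001379+0.000j on G[0,5]
R7: Y=0.008000+0.000j on G[4,3]
L3: Y=0.000-0.002979j on G[2,4]
L4: Y=0.000-0.001671j on G[5,0]
R8: Y=0.001610+0.000j on G[1,3]
R9: Y=0.004167+0.000j on G[3,4]
R10: Y=0.006135+0.000j on G[1,2]
R11: Y=0.04926+0.000j on G[3,5]
R12: Y=0.002364+0.000j on G[2,0]
I1: z[1]−=0.00614, z[4]+=0.00614
solve → V1=-0.1104+0.06001j, V2=0.1317+0.1286j, V3=0.4560+0.6775j, V4=0.7870+0.8380j, V5=0.4519+0.6778j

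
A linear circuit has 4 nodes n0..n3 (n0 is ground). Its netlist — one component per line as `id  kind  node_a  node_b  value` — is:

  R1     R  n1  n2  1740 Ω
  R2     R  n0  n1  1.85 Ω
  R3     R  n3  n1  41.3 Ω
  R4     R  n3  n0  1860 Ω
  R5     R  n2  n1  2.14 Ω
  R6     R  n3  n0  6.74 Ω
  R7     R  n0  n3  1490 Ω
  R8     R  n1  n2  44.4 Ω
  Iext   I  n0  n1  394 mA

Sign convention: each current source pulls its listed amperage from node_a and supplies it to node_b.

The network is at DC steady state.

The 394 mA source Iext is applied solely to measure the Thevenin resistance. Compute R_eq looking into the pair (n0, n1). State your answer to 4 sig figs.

Apply KCL at each of the 3 non-ground nodes and solve the resulting linear system.
Node n1: branches {R1, R2, R3, R5, R8, Iext} → V_1 = 0.7018
Node n2: branches {R1, R5, R8} → V_2 = 0.7018
Node n3: branches {R3, R4, R6, R7} → V_3 = 0.09778

R_eq = 1.781 Ω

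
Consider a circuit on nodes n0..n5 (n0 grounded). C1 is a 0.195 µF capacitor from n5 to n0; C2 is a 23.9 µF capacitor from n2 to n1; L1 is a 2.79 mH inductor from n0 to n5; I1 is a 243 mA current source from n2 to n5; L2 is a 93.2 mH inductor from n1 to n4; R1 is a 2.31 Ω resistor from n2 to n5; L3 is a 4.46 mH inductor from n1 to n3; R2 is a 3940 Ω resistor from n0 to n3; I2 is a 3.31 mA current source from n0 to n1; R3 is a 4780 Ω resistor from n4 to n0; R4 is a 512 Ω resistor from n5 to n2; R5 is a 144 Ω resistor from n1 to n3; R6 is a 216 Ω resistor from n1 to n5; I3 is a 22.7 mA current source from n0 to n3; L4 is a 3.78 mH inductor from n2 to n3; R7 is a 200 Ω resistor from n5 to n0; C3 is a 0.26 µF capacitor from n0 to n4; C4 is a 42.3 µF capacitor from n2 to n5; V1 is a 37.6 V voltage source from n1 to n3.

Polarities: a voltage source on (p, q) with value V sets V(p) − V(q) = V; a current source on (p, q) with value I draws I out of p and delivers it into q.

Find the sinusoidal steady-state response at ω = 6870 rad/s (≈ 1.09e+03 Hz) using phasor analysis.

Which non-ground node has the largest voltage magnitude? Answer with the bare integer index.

4

Apply KCL at each of the 5 non-ground nodes and solve the resulting linear system.
Node n1: branches {C2, L2, L3, I2, R5, R6, V1} → V_1 = -10.60+0.4366j
Node n2: branches {C2, I1, R1, R4, L4, C4} → V_2 = 1.521+1.627j
Node n3: branches {L3, R2, R5, I3, L4, V1} → V_3 = -48.20+0.4366j
Node n4: branches {L2, R3, C3} → V_4 = 40.97+35.16j
Node n5: branches {C1, L1, I1, R1, R4, R6, R7, C4} → V_5 = 1.749+1.647j
Source currents: i(V1)=-0.3419+3.142j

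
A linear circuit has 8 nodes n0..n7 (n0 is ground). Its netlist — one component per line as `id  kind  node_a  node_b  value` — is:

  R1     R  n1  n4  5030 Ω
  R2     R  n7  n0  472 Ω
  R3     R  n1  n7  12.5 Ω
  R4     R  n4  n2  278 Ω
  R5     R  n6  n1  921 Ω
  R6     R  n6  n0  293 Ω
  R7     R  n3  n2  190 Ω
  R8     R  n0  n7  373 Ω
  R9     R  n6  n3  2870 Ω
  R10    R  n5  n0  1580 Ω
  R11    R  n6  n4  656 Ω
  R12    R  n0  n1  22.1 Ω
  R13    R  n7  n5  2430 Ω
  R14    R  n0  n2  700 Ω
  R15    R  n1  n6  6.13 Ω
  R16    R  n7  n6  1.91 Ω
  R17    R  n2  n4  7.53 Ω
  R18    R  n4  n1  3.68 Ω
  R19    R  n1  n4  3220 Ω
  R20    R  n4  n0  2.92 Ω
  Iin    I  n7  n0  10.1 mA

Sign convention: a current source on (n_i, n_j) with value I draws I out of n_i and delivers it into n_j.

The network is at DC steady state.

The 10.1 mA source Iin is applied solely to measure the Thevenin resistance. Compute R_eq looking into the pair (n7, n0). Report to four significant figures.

Element admittances at DC:
  Y(R1) = 0.0001988 S between n1,n4
  Y(R2) = 0.002119 S between n7,n0
  Y(R3) = 0.08000 S between n1,n7
  Y(R4) = 0.003597 S between n4,n2
  Y(R5) = 0.001086 S between n6,n1
  Y(R6) = 0.003413 S between n6,n0
  Y(R7) = 0.005263 S between n3,n2
  Y(R8) = 0.002681 S between n0,n7
  Y(R9) = 0.0003484 S between n6,n3
  Y(R10) = 0.0006329 S between n5,n0
  Y(R11) = 0.001524 S between n6,n4
  Y(R12) = 0.04525 S between n0,n1
  Y(R13) = 0.0004115 S between n7,n5
  Y(R14) = 0.001429 S between n0,n2
  Y(R15) = 0.1631 S between n1,n6
  Y(R16) = 0.5236 S between n7,n6
  Y(R17) = 0.1328 S between n2,n4
  Y(R18) = 0.2717 S between n4,n1
  Y(R19) = 0.0003106 S between n1,n4
  Y(R20) = 0.3425 S between n4,n0
  Iin: injects 0.0101 A into n0 (from n7)
Assemble and solve the 7×7 MNA system:
  V(n1)=-0.04712  V(n2)=-0.02093  V(n3)=-0.02467  V(n4)=-0.02100  V(n5)=-0.03651  V(n6)=-0.08122  V(n7)=-0.09266

R_eq = 9.175 Ω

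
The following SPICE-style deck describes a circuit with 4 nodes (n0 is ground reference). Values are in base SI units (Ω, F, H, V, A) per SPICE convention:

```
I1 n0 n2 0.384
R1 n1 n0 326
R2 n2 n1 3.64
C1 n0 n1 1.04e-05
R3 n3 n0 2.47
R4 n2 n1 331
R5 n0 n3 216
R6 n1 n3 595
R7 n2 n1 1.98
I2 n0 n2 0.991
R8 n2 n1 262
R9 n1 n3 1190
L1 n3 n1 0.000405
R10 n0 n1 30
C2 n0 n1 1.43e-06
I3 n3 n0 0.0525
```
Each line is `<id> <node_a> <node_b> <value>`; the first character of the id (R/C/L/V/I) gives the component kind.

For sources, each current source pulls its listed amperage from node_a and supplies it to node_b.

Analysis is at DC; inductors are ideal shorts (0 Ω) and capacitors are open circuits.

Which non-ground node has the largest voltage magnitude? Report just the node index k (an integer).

Element admittances at DC:
  I1: injects 0.384 A into n2 (from n0)
  Y(R1) = 0.003067 S between n1,n0
  Y(R2) = 0.2747 S between n2,n1
  Y(C1) = 0.000 S between n0,n1
  Y(R3) = 0.4049 S between n3,n0
  Y(R4) = 0.003021 S between n2,n1
  Y(R5) = 0.004630 S between n0,n3
  Y(R6) = 0.001681 S between n1,n3
  Y(R7) = 0.5051 S between n2,n1
  I2: injects 0.991 A into n2 (from n0)
  Y(R8) = 0.003817 S between n2,n1
  Y(R9) = 0.0008403 S between n1,n3
  L1: short n3↔n1 (DC inductor)
  Y(R10) = 0.03333 S between n0,n1
  Y(C2) = 0.000 S between n0,n1
  I3: injects 0.0525 A into n0 (from n3)
Assemble and solve the 4×4 MNA system:
  V(n1)=2.966  V(n2)=4.714  V(n3)=2.966
  i(L1)=-1.267

2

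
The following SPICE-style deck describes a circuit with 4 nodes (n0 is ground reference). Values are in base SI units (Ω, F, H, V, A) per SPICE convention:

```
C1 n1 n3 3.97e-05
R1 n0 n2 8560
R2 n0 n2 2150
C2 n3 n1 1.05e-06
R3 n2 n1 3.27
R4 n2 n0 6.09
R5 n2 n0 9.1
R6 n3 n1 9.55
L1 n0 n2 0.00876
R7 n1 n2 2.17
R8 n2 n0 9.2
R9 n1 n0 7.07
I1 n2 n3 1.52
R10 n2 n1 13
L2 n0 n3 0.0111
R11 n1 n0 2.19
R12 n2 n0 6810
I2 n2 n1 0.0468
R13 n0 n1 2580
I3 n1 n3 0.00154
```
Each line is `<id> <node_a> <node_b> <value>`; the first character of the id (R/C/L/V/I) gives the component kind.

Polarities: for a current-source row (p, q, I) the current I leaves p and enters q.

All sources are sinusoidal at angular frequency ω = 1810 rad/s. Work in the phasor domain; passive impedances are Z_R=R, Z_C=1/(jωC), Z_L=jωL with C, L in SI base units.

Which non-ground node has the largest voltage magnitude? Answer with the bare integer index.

Element admittances at ω=1810 rad/s:
  Y(C1) = 0.000+0.07186j S between n1,n3
  Y(R1) = 0.0001168+0.000j S between n0,n2
  Y(R2) = 0.0004651+0.000j S between n0,n2
  Y(C2) = 0.000+0.001900j S between n3,n1
  Y(R3) = 0.3058+0.000j S between n2,n1
  Y(R4) = 0.1642+0.000j S between n2,n0
  Y(R5) = 0.1099+0.000j S between n2,n0
  Y(R6) = 0.1047+0.000j S between n3,n1
  Y(L1) = 0.000-0.06307j S between n0,n2
  Y(R7) = 0.4608+0.000j S between n1,n2
  Y(R8) = 0.1087+0.000j S between n2,n0
  Y(R9) = 0.1414+0.000j S between n1,n0
  I1: injects 1.52 A into n3 (from n2)
  Y(R10) = 0.07692+0.000j S between n2,n1
  Y(L2) = 0.000-0.04977j S between n0,n3
  Y(R11) = 0.4566+0.000j S between n1,n0
  Y(R12) = 0.0001468+0.000j S between n2,n0
  I2: injects 0.0468 A into n1 (from n2)
  Y(R13) = 0.0003876+0.000j S between n0,n1
  I3: injects 0.00154 A into n3 (from n1)
Assemble and solve the 3×3 MNA system:
  V(n1)=0.6593+0.7762j  V(n2)=-0.8488+0.4900j  V(n3)=14.18-2.008j

3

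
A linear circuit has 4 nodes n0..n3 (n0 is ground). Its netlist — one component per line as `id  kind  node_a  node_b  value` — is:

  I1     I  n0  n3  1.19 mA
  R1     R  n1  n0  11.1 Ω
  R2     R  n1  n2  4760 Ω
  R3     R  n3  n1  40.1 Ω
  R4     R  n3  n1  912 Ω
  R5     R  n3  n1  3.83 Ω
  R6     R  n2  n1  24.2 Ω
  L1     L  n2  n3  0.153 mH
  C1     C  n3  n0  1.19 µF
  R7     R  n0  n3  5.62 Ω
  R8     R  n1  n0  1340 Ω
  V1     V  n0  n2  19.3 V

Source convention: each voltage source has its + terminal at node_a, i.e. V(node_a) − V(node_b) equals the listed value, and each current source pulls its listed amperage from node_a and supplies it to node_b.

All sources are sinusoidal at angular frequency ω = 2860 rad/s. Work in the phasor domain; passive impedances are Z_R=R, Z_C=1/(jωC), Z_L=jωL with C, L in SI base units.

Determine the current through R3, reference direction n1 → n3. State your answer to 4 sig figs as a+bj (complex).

0.1026-0.01579j A

Element admittances at ω=2860 rad/s:
  I1: injects 0.00119 A into n3 (from n0)
  Y(R1) = 0.09009+0.000j S between n1,n0
  Y(R2) = 0.0002101+0.000j S between n1,n2
  Y(R3) = 0.02494+0.000j S between n3,n1
  Y(R4) = 0.001096+0.000j S between n3,n1
  Y(R5) = 0.2611+0.000j S between n3,n1
  Y(R6) = 0.04132+0.000j S between n2,n1
  Y(L1) = 0.000-2.285j S between n2,n3
  Y(C1) = 0.000+0.003403j S between n3,n0
  Y(R7) = 0.1779+0.000j S between n0,n3
  Y(R8) = 0.0007463+0.000j S between n1,n0
  V1: constraint V(n0)−V(n2) = 19.3
Assemble and solve the 4×4 MNA system:
  V(n1)=-14.98+1.374j  V(n2)=-19.30+0.000j  V(n3)=-19.09+2.007j
  i(V1)=-4.766+0.4169j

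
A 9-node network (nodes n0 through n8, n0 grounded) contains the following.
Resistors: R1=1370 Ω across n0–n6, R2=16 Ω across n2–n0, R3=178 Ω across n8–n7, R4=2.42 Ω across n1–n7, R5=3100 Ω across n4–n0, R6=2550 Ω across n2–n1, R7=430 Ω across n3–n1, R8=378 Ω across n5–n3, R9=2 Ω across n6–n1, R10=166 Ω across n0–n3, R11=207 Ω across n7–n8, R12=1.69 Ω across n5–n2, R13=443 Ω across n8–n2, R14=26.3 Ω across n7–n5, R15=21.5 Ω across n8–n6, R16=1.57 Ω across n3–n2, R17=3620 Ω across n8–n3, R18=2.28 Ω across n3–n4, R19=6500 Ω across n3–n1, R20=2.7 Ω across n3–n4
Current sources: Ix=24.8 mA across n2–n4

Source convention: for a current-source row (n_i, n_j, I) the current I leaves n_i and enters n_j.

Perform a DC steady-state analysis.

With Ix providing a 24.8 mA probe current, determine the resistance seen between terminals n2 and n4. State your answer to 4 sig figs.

R_eq = 2.778 Ω

Element admittances at DC:
  Y(R1) = 0.0007299 S between n0,n6
  Y(R2) = 0.06250 S between n2,n0
  Y(R3) = 0.005618 S between n8,n7
  Y(R4) = 0.4132 S between n1,n7
  Y(R5) = 0.0003226 S between n4,n0
  Y(R6) = 0.0003922 S between n2,n1
  Y(R7) = 0.002326 S between n3,n1
  Y(R8) = 0.002646 S between n5,n3
  Y(R9) = 0.5000 S between n6,n1
  Y(R10) = 0.006024 S between n0,n3
  Y(R11) = 0.004831 S between n7,n8
  Y(R12) = 0.5917 S between n5,n2
  Y(R13) = 0.002257 S between n8,n2
  Y(R14) = 0.03802 S between n7,n5
  Y(R15) = 0.04651 S between n8,n6
  Y(R16) = 0.6369 S between n3,n2
  Y(R17) = 0.0002762 S between n8,n3
  Y(R18) = 0.4386 S between n3,n4
  Y(R19) = 0.0001538 S between n3,n1
  Y(R20) = 0.3704 S between n3,n4
  Ix: injects 0.0248 A into n4 (from n2)
Assemble and solve the 8×8 MNA system:
  V(n1)=-0.0007553  V(n2)=-0.003663  V(n3)=0.03460  V(n4)=0.06523  V(n5)=-0.003341  V(n6)=-0.0007527  V(n7)=-0.0009678  V(n8)=-0.0007368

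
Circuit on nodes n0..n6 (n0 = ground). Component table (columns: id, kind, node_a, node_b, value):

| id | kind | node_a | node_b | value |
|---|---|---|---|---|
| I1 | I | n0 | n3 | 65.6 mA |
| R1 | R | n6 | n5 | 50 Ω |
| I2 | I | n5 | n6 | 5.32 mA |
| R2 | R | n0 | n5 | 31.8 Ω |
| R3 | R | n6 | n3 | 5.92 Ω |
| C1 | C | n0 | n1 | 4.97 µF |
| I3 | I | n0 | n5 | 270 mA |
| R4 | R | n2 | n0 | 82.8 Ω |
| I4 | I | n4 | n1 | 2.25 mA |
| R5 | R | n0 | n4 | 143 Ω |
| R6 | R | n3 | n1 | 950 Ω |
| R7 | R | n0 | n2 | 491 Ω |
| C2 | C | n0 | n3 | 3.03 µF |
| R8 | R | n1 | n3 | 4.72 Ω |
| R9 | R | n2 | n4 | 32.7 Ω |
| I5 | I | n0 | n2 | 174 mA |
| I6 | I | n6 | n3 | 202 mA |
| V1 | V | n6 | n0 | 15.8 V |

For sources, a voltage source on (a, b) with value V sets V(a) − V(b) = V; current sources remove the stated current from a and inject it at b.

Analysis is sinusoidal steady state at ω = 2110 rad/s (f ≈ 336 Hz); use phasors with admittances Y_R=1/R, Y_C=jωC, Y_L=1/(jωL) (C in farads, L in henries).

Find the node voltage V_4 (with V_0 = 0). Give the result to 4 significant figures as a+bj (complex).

MNA unknowns: 6 node voltages V₁..V_6 plus 1 source current (V1)
I1: z[0]−=0.0656, z[3]+=0.0656
R1: Y=0.02000+0.000j on G[6,5]
I2: z[5]−=0.00532, z[6]+=0.00532
R2: Y=0.03145+0.000j on G[0,5]
R3: Y=0.1689+0.000j on G[6,3]
C1: Y=0.000+0.01049j on G[0,1]
I3: z[0]−=0.27, z[5]+=0.27
R4: Y=0.01208+0.000j on G[2,0]
I4: z[4]−=0.00225, z[1]+=0.00225
R5: Y=0.006993+0.000j on G[0,4]
R6: Y=0.001053+0.000j on G[3,1]
R7: Y=0.002037+0.000j on G[0,2]
C2: Y=0.000+0.006393j on G[0,3]
R8: Y=0.2119+0.000j on G[1,3]
R9: Y=0.03058+0.000j on G[2,4]
I5: z[0]−=0.174, z[2]+=0.174
I6: z[6]−=0.202, z[3]+=0.202
V1: row V6−V0=15.8, i_V1 at 6,0
solve → V1=17.06-2.549j, V2=8.693+0.000j, V3=17.17-1.709j, V4=7.015+0.000j, V5=11.29+0.000j, V6=15.80+0.000j
aux → i_V1=-0.05475-0.2887j

7.015+0.000j V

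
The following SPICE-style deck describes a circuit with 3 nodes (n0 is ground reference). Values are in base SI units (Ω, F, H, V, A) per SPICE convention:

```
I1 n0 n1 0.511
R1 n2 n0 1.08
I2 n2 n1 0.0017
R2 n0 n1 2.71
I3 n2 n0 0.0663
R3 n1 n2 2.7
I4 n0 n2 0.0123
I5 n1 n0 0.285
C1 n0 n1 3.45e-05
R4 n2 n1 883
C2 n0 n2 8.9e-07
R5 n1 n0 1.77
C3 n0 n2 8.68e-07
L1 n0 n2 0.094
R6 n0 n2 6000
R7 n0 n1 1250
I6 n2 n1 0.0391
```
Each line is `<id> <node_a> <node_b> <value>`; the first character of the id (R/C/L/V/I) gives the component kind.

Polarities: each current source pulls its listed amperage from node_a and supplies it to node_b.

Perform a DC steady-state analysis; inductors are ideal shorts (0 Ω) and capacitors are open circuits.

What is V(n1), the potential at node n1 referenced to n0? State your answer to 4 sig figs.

0.2042 V

Apply KCL at each of the 2 non-ground nodes and solve the resulting linear system.
Node n1: branches {I1, I2, R2, R3, I5, C1, R4, R5, R7, I6} → V_1 = 0.2042
Node n2: branches {R1, I2, I3, R3, I4, R4, C2, C3, L1, R6, I6} → V_2 = 0.000
Source currents: i(L1)=0.01892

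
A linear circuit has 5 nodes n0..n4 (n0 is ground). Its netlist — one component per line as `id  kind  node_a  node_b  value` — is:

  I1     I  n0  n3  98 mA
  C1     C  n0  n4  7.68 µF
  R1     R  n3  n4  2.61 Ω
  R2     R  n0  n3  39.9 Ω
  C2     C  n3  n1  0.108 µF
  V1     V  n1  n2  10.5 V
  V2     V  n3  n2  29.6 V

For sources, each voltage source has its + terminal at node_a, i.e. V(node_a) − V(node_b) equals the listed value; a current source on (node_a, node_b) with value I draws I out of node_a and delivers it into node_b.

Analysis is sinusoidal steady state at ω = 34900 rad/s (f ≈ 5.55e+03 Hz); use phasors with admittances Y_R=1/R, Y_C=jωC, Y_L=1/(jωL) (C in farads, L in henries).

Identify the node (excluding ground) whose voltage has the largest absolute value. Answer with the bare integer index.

2

Element admittances at ω=34900 rad/s:
  I1: injects 0.098 A into n3 (from n0)
  Y(C1) = 0.000+0.2680j S between n0,n4
  Y(R1) = 0.3831+0.000j S between n3,n4
  Y(R2) = 0.02506+0.000j S between n0,n3
  Y(C2) = 0.000+0.003769j S between n3,n1
  V1: constraint V(n1)−V(n2) = 10.5
  V2: constraint V(n3)−V(n2) = 29.6
Assemble and solve the 6×6 MNA system:
  V(n1)=-18.83-0.3196j  V(n2)=-29.33-0.3196j  V(n3)=0.2681-0.3196j  V(n4)=0.02989-0.3406j
  i(V1)=0.000+0.07199j  i(V2)=0.000-0.07199j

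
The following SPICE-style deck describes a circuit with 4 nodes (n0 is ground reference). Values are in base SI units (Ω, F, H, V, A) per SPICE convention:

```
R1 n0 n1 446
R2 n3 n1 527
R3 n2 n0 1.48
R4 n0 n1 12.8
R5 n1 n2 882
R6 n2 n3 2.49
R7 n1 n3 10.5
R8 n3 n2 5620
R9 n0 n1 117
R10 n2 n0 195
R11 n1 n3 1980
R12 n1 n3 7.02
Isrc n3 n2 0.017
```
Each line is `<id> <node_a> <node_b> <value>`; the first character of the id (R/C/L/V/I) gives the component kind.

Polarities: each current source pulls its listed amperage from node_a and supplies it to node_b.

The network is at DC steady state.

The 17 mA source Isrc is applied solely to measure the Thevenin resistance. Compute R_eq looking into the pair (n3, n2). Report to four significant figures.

R_eq = 2.166 Ω

Apply KCL at each of the 3 non-ground nodes and solve the resulting linear system.
Node n1: branches {R1, R2, R4, R5, R7, R9, R11, R12} → V_1 = -0.02445
Node n2: branches {R3, R5, R6, R8, R10, Isrc} → V_2 = 0.003193
Node n3: branches {R2, R6, R7, R8, R11, R12, Isrc} → V_3 = -0.03363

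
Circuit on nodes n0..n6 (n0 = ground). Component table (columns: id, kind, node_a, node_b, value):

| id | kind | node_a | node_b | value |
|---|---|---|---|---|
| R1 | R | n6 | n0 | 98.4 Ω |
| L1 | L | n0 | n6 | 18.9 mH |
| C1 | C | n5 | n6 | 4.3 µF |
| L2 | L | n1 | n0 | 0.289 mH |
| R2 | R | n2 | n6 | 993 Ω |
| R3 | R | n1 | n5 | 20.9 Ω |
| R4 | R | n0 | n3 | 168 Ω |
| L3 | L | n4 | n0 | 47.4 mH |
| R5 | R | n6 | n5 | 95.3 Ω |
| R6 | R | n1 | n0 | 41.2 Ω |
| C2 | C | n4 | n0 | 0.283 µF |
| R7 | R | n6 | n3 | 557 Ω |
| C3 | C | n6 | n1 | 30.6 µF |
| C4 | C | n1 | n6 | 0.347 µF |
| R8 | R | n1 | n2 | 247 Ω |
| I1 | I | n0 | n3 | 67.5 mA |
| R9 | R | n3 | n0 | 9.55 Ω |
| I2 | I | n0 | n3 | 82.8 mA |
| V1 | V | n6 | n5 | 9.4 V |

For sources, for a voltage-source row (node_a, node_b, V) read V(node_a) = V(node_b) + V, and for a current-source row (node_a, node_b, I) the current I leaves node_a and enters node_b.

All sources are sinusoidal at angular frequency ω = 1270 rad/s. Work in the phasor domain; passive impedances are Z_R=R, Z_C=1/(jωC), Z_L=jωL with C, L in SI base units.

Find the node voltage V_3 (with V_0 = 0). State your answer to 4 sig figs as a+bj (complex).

1.454+0.003000j V

Element admittances at ω=1270 rad/s:
  Y(R1) = 0.01016+0.000j S between n6,n0
  Y(L1) = 0.000-0.04166j S between n0,n6
  Y(C1) = 0.000+0.005461j S between n5,n6
  Y(L2) = 0.000-2.725j S between n1,n0
  Y(R2) = 0.001007+0.000j S between n2,n6
  Y(R3) = 0.04785+0.000j S between n1,n5
  Y(R4) = 0.005952+0.000j S between n0,n3
  Y(L3) = 0.000-0.01661j S between n4,n0
  Y(R5) = 0.01049+0.000j S between n6,n5
  Y(R6) = 0.02427+0.000j S between n1,n0
  Y(C2) = 0.000+0.0003594j S between n4,n0
  Y(R7) = 0.001795+0.000j S between n6,n3
  Y(C3) = 0.000+0.03886j S between n6,n1
  Y(C4) = 0.000+0.0004407j S between n1,n6
  Y(R8) = 0.004049+0.000j S between n1,n2
  I1: injects 0.0675 A into n3 (from n0)
  Y(R9) = 0.1047+0.000j S between n3,n0
  I2: injects 0.0828 A into n3 (from n0)
  V1: constraint V(n6)−V(n5) = 9.4
Assemble and solve the 7×7 MNA system:
  V(n1)=-0.1124-0.03334j  V(n2)=1.382+0.01074j  V(n3)=1.454+0.003000j  V(n4)=0.000+0.000j  V(n5)=-2.012+0.1879j  V(n6)=7.388+0.1879j
  i(V1)=-0.1895-0.04075j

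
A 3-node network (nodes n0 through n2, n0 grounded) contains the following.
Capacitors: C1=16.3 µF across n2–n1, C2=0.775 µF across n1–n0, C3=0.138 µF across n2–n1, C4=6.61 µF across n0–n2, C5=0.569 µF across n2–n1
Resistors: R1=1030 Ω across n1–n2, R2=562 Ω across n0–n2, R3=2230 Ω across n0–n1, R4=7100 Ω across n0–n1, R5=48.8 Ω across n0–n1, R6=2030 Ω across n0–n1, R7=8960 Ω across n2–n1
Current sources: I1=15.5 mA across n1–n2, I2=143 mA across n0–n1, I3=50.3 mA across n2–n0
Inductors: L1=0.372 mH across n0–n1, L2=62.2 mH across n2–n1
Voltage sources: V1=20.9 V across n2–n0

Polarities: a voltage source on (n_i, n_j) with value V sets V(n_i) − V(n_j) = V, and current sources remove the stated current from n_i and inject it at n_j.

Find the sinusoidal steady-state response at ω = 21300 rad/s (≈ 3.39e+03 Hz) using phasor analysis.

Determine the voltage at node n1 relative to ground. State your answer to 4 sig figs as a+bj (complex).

29.82+2.087j V

Apply KCL at each of the 2 non-ground nodes and solve the resulting linear system.
Node n1: branches {C1, R1, C2, R3, R4, I1, C3, L1, I2, R5, R6, L2, R7, C5} → V_1 = 29.82+2.087j
Node n2: branches {C1, R1, R2, I1, C3, C4, L2, R7, I3, C5, V1} → V_2 = 20.90+0.000j
Source currents: i(V1)=-0.8167+0.2833j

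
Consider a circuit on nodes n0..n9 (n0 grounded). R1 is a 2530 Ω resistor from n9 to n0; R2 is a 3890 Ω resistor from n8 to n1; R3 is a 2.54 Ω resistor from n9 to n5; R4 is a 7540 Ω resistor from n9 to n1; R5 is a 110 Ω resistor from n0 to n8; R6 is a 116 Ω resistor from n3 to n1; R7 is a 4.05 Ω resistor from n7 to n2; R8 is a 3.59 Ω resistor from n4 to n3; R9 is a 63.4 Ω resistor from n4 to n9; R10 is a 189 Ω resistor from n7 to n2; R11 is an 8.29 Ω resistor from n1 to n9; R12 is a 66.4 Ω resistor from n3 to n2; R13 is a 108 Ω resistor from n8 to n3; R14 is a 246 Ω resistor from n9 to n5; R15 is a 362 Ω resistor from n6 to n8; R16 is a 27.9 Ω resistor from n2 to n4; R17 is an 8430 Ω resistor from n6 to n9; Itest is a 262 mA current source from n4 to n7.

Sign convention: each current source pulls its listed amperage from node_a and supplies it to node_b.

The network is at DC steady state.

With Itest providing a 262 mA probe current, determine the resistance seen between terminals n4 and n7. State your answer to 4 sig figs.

R_eq = 23.91 Ω

MNA unknowns: 9 node voltages V₁..V_9
R1: Y=0.0003953 on G[9,0]
R2: Y=0.0002571 on G[8,1]
R3: Y=0.3937 on G[9,5]
R4: Y=0.0001326 on G[9,1]
R5: Y=0.009091 on G[0,8]
R6: Y=0.008621 on G[3,1]
R7: Y=0.2469 on G[7,2]
R8: Y=0.2786 on G[4,3]
R9: Y=0.01577 on G[4,9]
R10: Y=0.005291 on G[7,2]
R11: Y=0.1206 on G[1,9]
R12: Y=0.01506 on G[3,2]
R13: Y=0.009259 on G[8,3]
R14: Y=0.004065 on G[9,5]
R15: Y=0.002762 on G[6,8]
R16: Y=0.03584 on G[2,4]
R17: Y=0.0001186 on G[6,9]
Itest: z[4]−=0.262, z[7]+=0.262
solve → V1=-0.1389, V2=4.981, V3=0.01893, V4=-0.2440, V5=-0.1505, V6=7.740e-05, V7=6.020, V8=0.006543, V9=-0.1505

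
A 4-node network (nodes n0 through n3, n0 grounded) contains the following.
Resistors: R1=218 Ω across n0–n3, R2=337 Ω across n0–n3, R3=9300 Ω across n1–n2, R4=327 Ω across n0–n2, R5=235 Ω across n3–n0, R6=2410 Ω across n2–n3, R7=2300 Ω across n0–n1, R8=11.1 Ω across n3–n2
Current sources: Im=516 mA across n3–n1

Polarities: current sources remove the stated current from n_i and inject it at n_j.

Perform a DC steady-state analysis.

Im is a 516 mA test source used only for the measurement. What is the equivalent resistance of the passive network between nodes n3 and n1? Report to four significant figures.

R_eq = 1888. Ω

MNA unknowns: 3 node voltages V₁..V_3
R1: Y=0.004587 on G[0,3]
R2: Y=0.002967 on G[0,3]
R3: Y=0.0001075 on G[1,2]
R4: Y=0.003058 on G[0,2]
R5: Y=0.004255 on G[3,0]
R6: Y=0.0004149 on G[2,3]
R7: Y=0.0004348 on G[0,1]
R8: Y=0.09009 on G[3,2]
Im: z[3]−=0.516, z[1]+=0.516
solve → V1=946.3, V2=-26.06, V3=-28.09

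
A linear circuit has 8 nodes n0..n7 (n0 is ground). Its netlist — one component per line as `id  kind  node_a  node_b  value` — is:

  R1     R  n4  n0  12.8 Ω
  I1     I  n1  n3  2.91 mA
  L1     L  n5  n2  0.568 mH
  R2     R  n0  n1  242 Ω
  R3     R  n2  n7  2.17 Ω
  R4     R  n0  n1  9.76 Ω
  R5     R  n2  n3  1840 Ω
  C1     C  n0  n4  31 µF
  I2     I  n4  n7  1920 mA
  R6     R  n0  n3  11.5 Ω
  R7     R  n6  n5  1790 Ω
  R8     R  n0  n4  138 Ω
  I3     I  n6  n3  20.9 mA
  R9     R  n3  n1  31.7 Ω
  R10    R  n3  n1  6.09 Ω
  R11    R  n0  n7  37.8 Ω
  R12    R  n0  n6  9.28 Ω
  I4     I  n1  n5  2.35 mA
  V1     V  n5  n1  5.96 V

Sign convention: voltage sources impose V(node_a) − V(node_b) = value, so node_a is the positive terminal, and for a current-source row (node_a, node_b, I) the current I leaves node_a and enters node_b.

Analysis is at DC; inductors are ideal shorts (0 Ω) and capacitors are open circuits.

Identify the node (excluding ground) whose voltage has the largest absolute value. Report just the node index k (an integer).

MNA unknowns: 7 node voltages V₁..V_7 plus 2 source currents (L1, V1)
R1: Y=0.07812 on G[4,0]
I1: z[1]−=0.00291, z[3]+=0.00291
L1: row V5−V2=0, i_L1 at 5,2
R2: Y=0.004132 on G[0,1]
R3: Y=0.4608 on G[2,7]
R4: Y=0.1025 on G[0,1]
R5: Y=0.0005435 on G[2,3]
C1: Y=0.000 on G[0,4]
I2: z[4]−=1.92, z[7]+=1.92
R6: Y=0.08696 on G[0,3]
R7: Y=0.0005587 on G[6,5]
R8: Y=0.007246 on G[0,4]
I3: z[6]−=0.0209, z[3]+=0.0209
R9: Y=0.03155 on G[3,1]
R10: Y=0.1642 on G[3,1]
R11: Y=0.02646 on G[0,7]
R12: Y=0.1078 on G[0,6]
I4: z[1]−=0.00235, z[5]+=0.00235
V1: row V5−V1=5.96, i_V1 at 5,1
solve → V1=8.709, V2=14.67, V3=6.131, V4=-22.49, V5=14.67, V6=-0.1173, V7=17.81
aux → i_L1=-1.444, i_V1=1.438

4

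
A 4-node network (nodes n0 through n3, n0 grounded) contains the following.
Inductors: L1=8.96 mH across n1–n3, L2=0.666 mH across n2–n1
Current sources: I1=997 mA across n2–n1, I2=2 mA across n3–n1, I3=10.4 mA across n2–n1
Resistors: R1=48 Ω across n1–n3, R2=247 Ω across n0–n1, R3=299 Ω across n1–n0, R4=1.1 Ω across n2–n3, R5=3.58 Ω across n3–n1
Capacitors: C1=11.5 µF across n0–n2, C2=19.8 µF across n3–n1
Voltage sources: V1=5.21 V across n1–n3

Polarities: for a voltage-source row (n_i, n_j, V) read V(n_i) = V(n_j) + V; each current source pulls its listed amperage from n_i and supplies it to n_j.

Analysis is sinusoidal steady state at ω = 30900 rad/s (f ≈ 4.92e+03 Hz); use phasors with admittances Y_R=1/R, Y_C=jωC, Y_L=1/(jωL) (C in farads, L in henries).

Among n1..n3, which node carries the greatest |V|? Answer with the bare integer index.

Element admittances at ω=30900 rad/s:
  Y(L1) = 0.000-0.003612j S between n1,n3
  I1: injects 0.997 A into n1 (from n2)
  Y(R1) = 0.02083+0.000j S between n1,n3
  Y(R2) = 0.004049+0.000j S between n0,n1
  Y(R3) = 0.003344+0.000j S between n1,n0
  Y(C1) = 0.000+0.3553j S between n0,n2
  Y(L2) = 0.000-0.04859j S between n2,n1
  Y(R4) = 0.9091+0.000j S between n2,n3
  I2: injects 0.002 A into n1 (from n3)
  Y(R5) = 0.2793+0.000j S between n3,n1
  I3: injects 0.0104 A into n1 (from n2)
  Y(C2) = 0.000+0.6118j S between n3,n1
  V1: constraint V(n1)−V(n3) = 5.21
Assemble and solve the 4×4 MNA system:
  V(n1)=6.240+0.4601j  V(n2)=-0.009573+0.1298j  V(n3)=1.030+0.4601j
  i(V1)=-0.6166-2.868j

1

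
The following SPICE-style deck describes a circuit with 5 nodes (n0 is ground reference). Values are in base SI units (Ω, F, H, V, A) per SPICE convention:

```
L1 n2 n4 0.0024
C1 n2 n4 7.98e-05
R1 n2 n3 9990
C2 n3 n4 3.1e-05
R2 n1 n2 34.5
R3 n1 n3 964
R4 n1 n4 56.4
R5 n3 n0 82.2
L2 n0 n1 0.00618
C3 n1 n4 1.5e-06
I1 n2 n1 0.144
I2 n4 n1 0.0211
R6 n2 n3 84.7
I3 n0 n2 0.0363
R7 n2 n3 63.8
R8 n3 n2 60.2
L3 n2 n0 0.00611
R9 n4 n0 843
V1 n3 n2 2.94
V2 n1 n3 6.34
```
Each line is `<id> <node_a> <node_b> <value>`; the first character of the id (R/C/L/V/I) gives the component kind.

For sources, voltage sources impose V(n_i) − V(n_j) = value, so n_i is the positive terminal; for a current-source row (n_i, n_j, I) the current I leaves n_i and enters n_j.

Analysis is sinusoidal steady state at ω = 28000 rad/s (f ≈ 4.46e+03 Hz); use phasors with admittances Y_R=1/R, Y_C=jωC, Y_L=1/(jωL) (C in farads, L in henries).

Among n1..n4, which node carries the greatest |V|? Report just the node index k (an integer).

MNA unknowns: 4 node voltages V₁..V_4 plus 2 source currents (V1, V2)
L1: Y=0.000-0.01488j on G[2,4]
C1: Y=0.000+2.234j on G[2,4]
R1: Y=0.0001001+0.000j on G[2,3]
C2: Y=0.000+0.8680j on G[3,4]
R2: Y=0.02899+0.000j on G[1,2]
R3: Y=0.001037+0.000j on G[1,3]
R4: Y=0.01773+0.000j on G[1,4]
R5: Y=0.01217+0.000j on G[3,0]
L2: Y=0.000-0.005779j on G[0,1]
C3: Y=0.000+0.04200j on G[1,4]
I1: z[2]−=0.144, z[1]+=0.144
I2: z[4]−=0.0211, z[1]+=0.0211
R6: Y=0.01181+0.000j on G[2,3]
I3: z[0]−=0.0363, z[2]+=0.0363
R7: Y=0.01567+0.000j on G[2,3]
R8: Y=0.01661+0.000j on G[3,2]
L3: Y=0.000-0.005845j on G[2,0]
R9: Y=0.001186+0.000j on G[4,0]
V1: row V3−V2=2.94, i_V1 at 3,2
V2: row V1−V3=6.34, i_V2 at 1,3
solve → V1=7.264+2.265j, V2=-2.016+2.265j, V3=0.9243+2.265j, V4=-1.076+2.224j
aux → i_V1=-0.3688-2.073j, i_V2=-0.2697-0.3091j

1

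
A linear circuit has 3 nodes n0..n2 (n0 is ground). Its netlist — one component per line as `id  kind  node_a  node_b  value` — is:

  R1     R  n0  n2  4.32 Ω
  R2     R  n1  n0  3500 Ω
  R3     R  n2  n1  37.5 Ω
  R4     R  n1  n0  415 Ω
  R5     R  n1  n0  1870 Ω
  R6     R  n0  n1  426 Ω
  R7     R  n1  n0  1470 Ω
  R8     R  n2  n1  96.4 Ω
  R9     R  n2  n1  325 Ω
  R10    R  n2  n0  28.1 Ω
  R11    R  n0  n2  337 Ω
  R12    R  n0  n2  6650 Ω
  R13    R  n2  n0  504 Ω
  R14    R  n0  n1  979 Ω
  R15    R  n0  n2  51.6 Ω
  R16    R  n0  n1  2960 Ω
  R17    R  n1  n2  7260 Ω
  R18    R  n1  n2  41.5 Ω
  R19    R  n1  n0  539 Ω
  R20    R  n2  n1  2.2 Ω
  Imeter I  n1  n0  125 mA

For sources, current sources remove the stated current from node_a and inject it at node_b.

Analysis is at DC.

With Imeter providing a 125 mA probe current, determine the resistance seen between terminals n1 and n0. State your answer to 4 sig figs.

R_eq = 5.098 Ω

Element admittances at DC:
  Y(R1) = 0.2315 S between n0,n2
  Y(R2) = 0.0002857 S between n1,n0
  Y(R3) = 0.02667 S between n2,n1
  Y(R4) = 0.002410 S between n1,n0
  Y(R5) = 0.0005348 S between n1,n0
  Y(R6) = 0.002347 S between n0,n1
  Y(R7) = 0.0006803 S between n1,n0
  Y(R8) = 0.01037 S between n2,n1
  Y(R9) = 0.003077 S between n2,n1
  Y(R10) = 0.03559 S between n2,n0
  Y(R11) = 0.002967 S between n0,n2
  Y(R12) = 0.0001504 S between n0,n2
  Y(R13) = 0.001984 S between n2,n0
  Y(R14) = 0.001021 S between n0,n1
  Y(R15) = 0.01938 S between n0,n2
  Y(R16) = 0.0003378 S between n0,n1
  Y(R17) = 0.0001377 S between n1,n2
  Y(R18) = 0.02410 S between n1,n2
  Y(R19) = 0.001855 S between n1,n0
  Y(R20) = 0.4545 S between n2,n1
  Imeter: injects 0.125 A into n0 (from n1)
Assemble and solve the 2×2 MNA system:
  V(n1)=-0.6373  V(n2)=-0.4080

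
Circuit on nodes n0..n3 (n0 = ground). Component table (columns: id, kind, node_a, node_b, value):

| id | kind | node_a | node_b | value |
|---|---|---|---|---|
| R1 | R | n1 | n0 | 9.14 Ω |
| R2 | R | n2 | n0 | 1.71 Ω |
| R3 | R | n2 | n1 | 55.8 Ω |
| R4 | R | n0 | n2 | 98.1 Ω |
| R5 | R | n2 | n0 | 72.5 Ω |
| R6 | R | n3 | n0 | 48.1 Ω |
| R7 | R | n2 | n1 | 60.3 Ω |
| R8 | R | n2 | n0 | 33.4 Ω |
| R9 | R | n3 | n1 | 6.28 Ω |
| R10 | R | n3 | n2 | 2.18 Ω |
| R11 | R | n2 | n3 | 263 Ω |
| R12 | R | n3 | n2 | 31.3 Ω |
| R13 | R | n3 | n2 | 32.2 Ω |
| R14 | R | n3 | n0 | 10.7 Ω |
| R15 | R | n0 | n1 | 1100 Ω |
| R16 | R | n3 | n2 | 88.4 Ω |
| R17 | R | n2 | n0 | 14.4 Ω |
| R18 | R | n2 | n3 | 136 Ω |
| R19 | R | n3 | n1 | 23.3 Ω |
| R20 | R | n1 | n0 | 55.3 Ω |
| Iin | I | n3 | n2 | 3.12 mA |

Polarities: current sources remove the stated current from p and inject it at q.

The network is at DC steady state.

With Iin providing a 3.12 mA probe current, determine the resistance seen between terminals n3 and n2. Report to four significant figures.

R_eq = 1.407 Ω

Apply KCL at each of the 3 non-ground nodes and solve the resulting linear system.
Node n1: branches {R1, R3, R7, R9, R15, R19, R20} → V_1 = -0.001849
Node n2: branches {R2, R3, R4, R5, R7, R8, R10, R11, R12, R13, R16, R17, R18, Iin} → V_2 = 0.0008984
Node n3: branches {R6, R9, R10, R11, R12, R13, R14, R16, R18, R19, Iin} → V_3 = -0.003492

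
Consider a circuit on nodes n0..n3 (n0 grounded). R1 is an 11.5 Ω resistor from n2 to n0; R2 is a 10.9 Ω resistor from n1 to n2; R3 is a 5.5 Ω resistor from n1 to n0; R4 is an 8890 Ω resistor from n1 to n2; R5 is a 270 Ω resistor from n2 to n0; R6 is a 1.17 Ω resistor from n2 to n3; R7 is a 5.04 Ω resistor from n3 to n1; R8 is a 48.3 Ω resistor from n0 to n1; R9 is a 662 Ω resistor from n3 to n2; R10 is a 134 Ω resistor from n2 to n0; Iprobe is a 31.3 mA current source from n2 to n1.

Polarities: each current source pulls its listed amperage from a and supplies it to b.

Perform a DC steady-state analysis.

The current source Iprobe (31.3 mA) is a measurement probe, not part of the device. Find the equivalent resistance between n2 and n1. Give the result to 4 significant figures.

MNA unknowns: 3 node voltages V₁..V_3
R1: Y=0.08696 on G[2,0]
R2: Y=0.09174 on G[1,2]
R3: Y=0.1818 on G[1,0]
R4: Y=0.0001125 on G[1,2]
R5: Y=0.003704 on G[2,0]
R6: Y=0.8547 on G[2,3]
R7: Y=0.1984 on G[3,1]
R8: Y=0.02070 on G[0,1]
R9: Y=0.001511 on G[3,2]
R10: Y=0.007463 on G[2,0]
Iprobe: z[2]−=0.0313, z[1]+=0.0313
solve → V1=0.03202, V2=-0.06609, V3=-0.04763

R_eq = 3.134 Ω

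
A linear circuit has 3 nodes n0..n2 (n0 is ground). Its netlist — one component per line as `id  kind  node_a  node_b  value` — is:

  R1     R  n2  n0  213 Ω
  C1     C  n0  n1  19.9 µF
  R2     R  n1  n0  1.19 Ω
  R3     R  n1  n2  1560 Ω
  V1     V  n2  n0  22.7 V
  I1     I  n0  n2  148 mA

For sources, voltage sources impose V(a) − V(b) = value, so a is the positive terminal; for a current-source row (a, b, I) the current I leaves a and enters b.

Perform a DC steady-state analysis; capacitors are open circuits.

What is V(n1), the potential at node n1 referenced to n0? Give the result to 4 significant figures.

Element admittances at DC:
  Y(R1) = 0.004695 S between n2,n0
  Y(C1) = 0.000 S between n0,n1
  Y(R2) = 0.8403 S between n1,n0
  Y(R3) = 0.0006410 S between n1,n2
  V1: constraint V(n2)−V(n0) = 22.7
  I1: injects 0.148 A into n2 (from n0)
Assemble and solve the 3×3 MNA system:
  V(n1)=0.01730  V(n2)=22.70
  i(V1)=0.02689

0.01730 V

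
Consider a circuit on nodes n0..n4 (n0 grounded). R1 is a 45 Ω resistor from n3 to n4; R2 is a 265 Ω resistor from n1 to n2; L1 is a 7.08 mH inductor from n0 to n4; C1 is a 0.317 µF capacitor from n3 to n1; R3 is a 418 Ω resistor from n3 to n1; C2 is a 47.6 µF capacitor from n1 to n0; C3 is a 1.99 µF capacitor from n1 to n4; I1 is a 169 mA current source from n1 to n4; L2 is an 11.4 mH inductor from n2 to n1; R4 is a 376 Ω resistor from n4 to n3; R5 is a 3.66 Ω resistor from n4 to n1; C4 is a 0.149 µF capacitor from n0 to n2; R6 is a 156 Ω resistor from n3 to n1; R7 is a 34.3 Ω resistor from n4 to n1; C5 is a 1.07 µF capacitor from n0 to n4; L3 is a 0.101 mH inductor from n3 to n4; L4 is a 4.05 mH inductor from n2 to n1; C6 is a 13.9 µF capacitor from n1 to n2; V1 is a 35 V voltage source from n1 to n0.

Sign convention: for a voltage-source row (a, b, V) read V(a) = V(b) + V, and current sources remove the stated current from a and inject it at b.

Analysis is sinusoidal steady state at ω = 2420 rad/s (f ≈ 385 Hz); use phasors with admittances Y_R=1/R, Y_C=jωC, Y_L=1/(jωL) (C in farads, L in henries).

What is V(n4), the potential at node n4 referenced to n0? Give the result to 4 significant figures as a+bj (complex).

34.54+6.199j V

Apply KCL at each of the 4 non-ground nodes and solve the resulting linear system.
Node n1: branches {R2, C1, R3, C2, C3, I1, L2, R5, R6, R7, L4, C6, V1} → V_1 = 35.00+0.000j
Node n2: branches {R2, L2, C4, L4, C6} → V_2 = 35.12-0.004374j
Node n3: branches {R1, C1, R3, R4, R6, L3} → V_3 = 34.56+6.202j
Node n4: branches {R1, L1, C3, I1, R4, R5, R7, C5, L3} → V_4 = 34.54+6.199j
Source currents: i(V1)=-0.3458-2.118j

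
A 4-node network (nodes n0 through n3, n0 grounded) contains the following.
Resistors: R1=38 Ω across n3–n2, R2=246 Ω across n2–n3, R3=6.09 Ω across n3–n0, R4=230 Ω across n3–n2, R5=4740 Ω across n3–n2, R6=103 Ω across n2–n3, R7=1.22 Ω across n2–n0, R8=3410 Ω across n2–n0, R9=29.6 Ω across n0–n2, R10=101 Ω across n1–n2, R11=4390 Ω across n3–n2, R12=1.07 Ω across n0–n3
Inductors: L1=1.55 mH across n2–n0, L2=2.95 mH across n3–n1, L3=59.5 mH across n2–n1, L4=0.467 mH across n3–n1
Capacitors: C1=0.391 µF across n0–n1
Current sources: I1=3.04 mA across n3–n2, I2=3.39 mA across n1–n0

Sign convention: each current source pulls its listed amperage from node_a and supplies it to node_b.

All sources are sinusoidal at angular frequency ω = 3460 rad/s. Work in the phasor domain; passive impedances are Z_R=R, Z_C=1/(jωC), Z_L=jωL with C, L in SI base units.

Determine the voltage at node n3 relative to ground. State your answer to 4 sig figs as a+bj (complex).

-0.005421+3.857e-05j V

Element admittances at ω=3460 rad/s:
  Y(R1) = 0.02632+0.000j S between n3,n2
  Y(R2) = 0.004065+0.000j S between n2,n3
  Y(R3) = 0.1642+0.000j S between n3,n0
  Y(R4) = 0.004348+0.000j S between n3,n2
  Y(L1) = 0.000-0.1865j S between n2,n0
  Y(R5) = 0.0002110+0.000j S between n3,n2
  Y(R6) = 0.009709+0.000j S between n2,n3
  Y(R7) = 0.8197+0.000j S between n2,n0
  Y(R8) = 0.0002933+0.000j S between n2,n0
  Y(L2) = 0.000-0.09797j S between n3,n1
  Y(C1) = 0.000+0.001353j S between n0,n1
  Y(L3) = 0.000-0.004857j S between n2,n1
  Y(R9) = 0.03378+0.000j S between n0,n2
  Y(R10) = 0.009901+0.000j S between n1,n2
  Y(L4) = 0.000-0.6189j S between n3,n1
  Y(R11) = 0.0002278+0.000j S between n3,n2
  I1: injects 0.00304 A into n2 (from n3)
  Y(R12) = 0.9346+0.000j S between n0,n3
  I2: injects 0.00339 A into n0 (from n1)
Assemble and solve the 3×3 MNA system:
  V(n1)=-0.005446-0.004549j  V(n2)=0.002871+0.0005861j  V(n3)=-0.005421+3.857e-05j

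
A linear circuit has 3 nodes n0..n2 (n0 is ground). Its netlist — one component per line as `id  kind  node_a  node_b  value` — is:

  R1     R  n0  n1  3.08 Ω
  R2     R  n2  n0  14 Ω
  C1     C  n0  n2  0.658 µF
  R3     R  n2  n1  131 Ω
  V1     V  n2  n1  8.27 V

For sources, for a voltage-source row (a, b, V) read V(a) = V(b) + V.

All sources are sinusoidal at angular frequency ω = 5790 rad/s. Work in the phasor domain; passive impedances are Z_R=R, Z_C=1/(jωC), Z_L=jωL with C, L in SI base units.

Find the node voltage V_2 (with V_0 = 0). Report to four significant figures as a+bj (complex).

6.778-0.06519j V

MNA unknowns: 2 node voltages V₁..V_2 plus 1 source current (V1)
R1: Y=0.3247+0.000j on G[0,1]
R2: Y=0.07143+0.000j on G[2,0]
C1: Y=0.000+0.003810j on G[0,2]
R3: Y=0.007634+0.000j on G[2,1]
V1: row V2−V1=8.27, i_V1 at 2,1
solve → V1=-1.492-0.06519j, V2=6.778-0.06519j
aux → i_V1=-0.5475-0.02117j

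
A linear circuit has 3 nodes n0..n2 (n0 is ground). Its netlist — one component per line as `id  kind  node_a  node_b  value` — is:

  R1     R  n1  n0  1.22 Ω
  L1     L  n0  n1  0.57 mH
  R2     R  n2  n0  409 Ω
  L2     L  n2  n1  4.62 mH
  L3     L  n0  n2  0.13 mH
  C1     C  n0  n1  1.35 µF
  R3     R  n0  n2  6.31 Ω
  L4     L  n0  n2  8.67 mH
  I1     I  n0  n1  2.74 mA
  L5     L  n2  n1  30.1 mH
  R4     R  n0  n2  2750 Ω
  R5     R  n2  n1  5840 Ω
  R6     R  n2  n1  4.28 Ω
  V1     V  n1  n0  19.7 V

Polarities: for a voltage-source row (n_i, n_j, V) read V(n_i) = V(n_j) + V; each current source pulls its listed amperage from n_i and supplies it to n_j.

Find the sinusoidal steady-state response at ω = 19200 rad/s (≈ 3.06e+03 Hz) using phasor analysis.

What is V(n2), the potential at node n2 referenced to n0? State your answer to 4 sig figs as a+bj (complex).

MNA unknowns: 2 node voltages V₁..V_2 plus 1 source current (V1)
R1: Y=0.8197+0.000j on G[1,0]
L1: Y=0.000-0.09137j on G[0,1]
R2: Y=0.002445+0.000j on G[2,0]
L2: Y=0.000-0.01127j on G[2,1]
L3: Y=0.000-0.4006j on G[0,2]
C1: Y=0.000+0.02592j on G[0,1]
R3: Y=0.1585+0.000j on G[0,2]
L4: Y=0.000-0.006007j on G[0,2]
I1: z[0]−=0.00274, z[1]+=0.00274
L5: Y=0.000-0.001730j on G[2,1]
R4: Y=0.0003636+0.000j on G[0,2]
R5: Y=0.0001712+0.000j on G[2,1]
R6: Y=0.2336+0.000j on G[2,1]
V1: row V1−V0=19.7, i_V1 at 1,0
solve → V1=19.70+0.000j, V2=5.802+5.514j
aux → i_V1=-19.32+2.759j

5.802+5.514j V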